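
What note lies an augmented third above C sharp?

A third above C lands on the letter E.
An augmented third spans 5 semitones, so C# moves to pitch class 6. On the letter E that is E##.

E##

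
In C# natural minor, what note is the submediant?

A

Degree 6 takes the letter 5 steps above C, which is A.
In natural minor, degree 6 sits 8 semitones above the tonic. C# + 8 semitones is pitch class 9, spelled on A as A.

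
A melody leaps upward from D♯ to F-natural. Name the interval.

diminished third

Counting letters D–E–F gives a third.
D#→F = 2 semitones, 2 narrower than the major third (4), so diminished.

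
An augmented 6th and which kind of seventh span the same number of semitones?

An augmented sixth spans 10 semitones.
A seventh spanning 10 semitones is minor (the major seventh is 11).

minor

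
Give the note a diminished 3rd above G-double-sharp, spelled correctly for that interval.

B

G up a major third is B, so the target letter is B.
From G##, a diminished third is 2 semitones up: B.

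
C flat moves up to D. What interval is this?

Counting letters C–D gives a second.
Cb→D = 3 semitones, 1 wider than the major second (2), so augmented.

augmented second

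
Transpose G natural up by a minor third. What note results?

Bb

G up a major third is B, so the target letter is B.
From G, a minor third is 3 semitones up: Bb.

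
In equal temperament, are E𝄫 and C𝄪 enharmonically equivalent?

Yes

Ebb is pitch class 2; C## is pitch class 2.
All spellings map to pitch class 2, so they are enharmonically equivalent.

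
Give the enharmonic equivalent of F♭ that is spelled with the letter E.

Fb is pitch class 4. The letter E alone is pitch class 4.
Pitch class 4 on E needs no accidental: E.

E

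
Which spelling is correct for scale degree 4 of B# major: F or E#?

E#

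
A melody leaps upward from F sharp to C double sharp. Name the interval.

augmented fifth

Counting letters F–G–A–B–C gives a fifth.
F#→C## = 8 semitones, 1 wider than the perfect fifth (7), so augmented.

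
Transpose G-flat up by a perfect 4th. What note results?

A fourth above G lands on the letter C.
A perfect fourth spans 5 semitones, so Gb moves to pitch class 11. On the letter C that is Cb.

Cb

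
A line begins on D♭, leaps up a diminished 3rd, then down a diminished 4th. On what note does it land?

Cb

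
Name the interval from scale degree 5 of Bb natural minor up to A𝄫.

Scale degree 5 of Bb natural minor is F.
F up to Abb: letters F→A make it a third; 2 semitones makes it diminished.

diminished third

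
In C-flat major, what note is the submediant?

The Cb major scale runs Cb Db Eb Fb Gb Ab Bb.
Degree 6 is Ab.

Ab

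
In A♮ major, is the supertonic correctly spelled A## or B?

Each scale degree takes a distinct letter name. Degree 2 of a scale on A must use the letter B.
B and A## are enharmonically the same pitch, but only B uses the letter B, so it is the correct spelling here.

B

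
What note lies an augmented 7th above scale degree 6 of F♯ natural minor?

Scale degree 6 of F# natural minor is D.
An augmented seventh (12 semitones) above D lands on the letter C, giving C##.

C##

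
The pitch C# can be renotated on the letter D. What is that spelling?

Plain D sits 1 semitone above C#, so on the letter D the same pitch needs a flat: Db.

Db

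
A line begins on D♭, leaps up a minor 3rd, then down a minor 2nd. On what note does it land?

Eb

A minor third up from Db is Fb (letter F, 3 semitones up).
A minor second down from Fb is Eb (letter E, 1 semitone down).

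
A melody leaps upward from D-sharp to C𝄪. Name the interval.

major seventh

Counting letters D–E–F–G–A–B–C gives a seventh.
D#→C## = 11 semitones, exactly the major seventh.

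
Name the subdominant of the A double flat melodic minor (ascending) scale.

Dbb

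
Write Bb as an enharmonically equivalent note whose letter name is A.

Bb is pitch class 10. The letter A alone is pitch class 9.
To reach pitch class 10 from A requires an offset of +1 semitone, i.e. sharp: A#.

A#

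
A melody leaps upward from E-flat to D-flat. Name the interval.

minor seventh

The letter names run E→D, a span of 6 letter steps, so the interval is some kind of seventh.
Eb to Db is 10 semitones. A major seventh is 11, so 10 makes it minor.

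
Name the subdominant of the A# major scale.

D#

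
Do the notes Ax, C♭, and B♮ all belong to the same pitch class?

Yes

A## = pitch class 11 and Cb = pitch class 11 and B = pitch class 11 — the same pitch class, so they are enharmonic equivalents.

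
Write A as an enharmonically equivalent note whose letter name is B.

Plain B sits 2 semitones above A, so on the letter B the same pitch needs a double flat: Bbb.

Bbb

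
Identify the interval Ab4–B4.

The letter names run A→B, a span of 1 letter step, so the interval is some kind of second.
Ab to B is 3 semitones. A major second is 2, so 3 makes it augmented.

augmented second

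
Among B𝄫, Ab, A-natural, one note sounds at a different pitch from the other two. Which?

In 12-tone equal temperament, enharmonic equivalents share a pitch class. Bbb is pitch class 9; Ab is pitch class 8; A is pitch class 9.
Bbb and A share pitch class 9, while Ab is pitch class 8.

Ab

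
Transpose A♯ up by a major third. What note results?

C##

A up a major third is C#, so the target letter is C.
From A#, a major third is 4 semitones up: C##.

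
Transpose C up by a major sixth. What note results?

A

A sixth above C lands on the letter A.
A major sixth spans 9 semitones, so C moves to pitch class 9. On the letter A that is A.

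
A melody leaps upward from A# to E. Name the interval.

The letter names run A→E, a span of 4 letter steps, so the interval is some kind of fifth.
A# to E is 6 semitones. A perfect fifth is 7, so 6 makes it diminished.

diminished fifth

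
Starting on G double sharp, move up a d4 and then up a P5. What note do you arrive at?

G#

A diminished fourth up from G## is C# (letter C, 4 semitones up).
A perfect fifth up from C# is G# (letter G, 7 semitones up).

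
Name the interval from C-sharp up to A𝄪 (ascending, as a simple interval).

augmented sixth

Counting letters C–D–E–F–G–A gives a sixth.
C#→A## = 10 semitones, 1 wider than the major sixth (9), so augmented.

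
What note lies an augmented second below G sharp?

F

A second below G lands on the letter F.
An augmented second spans 3 semitones, so G# moves to pitch class 5. On the letter F that is F.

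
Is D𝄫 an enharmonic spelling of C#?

No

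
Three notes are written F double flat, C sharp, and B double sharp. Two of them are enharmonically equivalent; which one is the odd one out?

Fbb

In 12-tone equal temperament, enharmonic equivalents share a pitch class. Fbb is pitch class 3; C# is pitch class 1; B## is pitch class 1.
C# and B## share pitch class 1, while Fbb is pitch class 3.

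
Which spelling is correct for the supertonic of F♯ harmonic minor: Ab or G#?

G#

Each scale degree takes a distinct letter name. Degree 2 of a scale on F must use the letter G.
G# and Ab are enharmonically the same pitch, but only G# uses the letter G, so it is the correct spelling here.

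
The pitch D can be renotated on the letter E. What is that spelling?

Ebb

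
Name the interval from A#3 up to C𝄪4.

major third

The letter names run A→C, a span of 2 letter steps, so the interval is some kind of third.
A# to C## is 4 semitones. A major third is 4, so 4 makes it major.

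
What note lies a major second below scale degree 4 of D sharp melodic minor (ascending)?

F#

Scale degree 4 of D# melodic minor (ascending) is G#.
A major second (2 semitones) below G# lands on the letter F, giving F#.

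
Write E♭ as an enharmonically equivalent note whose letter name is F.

Fbb

Eb is pitch class 3. The letter F alone is pitch class 5.
To reach pitch class 3 from F requires an offset of -2 semitones, i.e. double flat: Fbb.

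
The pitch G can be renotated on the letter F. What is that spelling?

F##

Plain F sits 2 semitones below G, so on the letter F the same pitch needs a double sharp: F##.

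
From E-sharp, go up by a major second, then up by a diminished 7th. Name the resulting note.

E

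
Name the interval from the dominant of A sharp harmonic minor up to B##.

The dominant of A# harmonic minor is E#.
E# up to B##: letters E→B make it a fifth; 8 semitones makes it augmented.

augmented fifth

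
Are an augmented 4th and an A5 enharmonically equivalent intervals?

An augmented fourth spans 6 semitones; an augmented fifth spans 8.
The spans differ, so they are not enharmonic equivalents.

No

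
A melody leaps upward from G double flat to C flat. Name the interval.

The letter names run G→C, a span of 3 letter steps, so the interval is some kind of fourth.
Gbb to Cb is 6 semitones. A perfect fourth is 5, so 6 makes it augmented.

augmented fourth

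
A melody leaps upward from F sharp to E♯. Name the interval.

Counting letters F–G–A–B–C–D–E gives a seventh.
F#→E# = 11 semitones, exactly the major seventh.

major seventh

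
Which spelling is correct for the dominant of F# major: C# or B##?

C#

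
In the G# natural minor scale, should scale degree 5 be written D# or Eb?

D#

Each scale degree takes a distinct letter name. Degree 5 of a scale on G must use the letter D.
D# and Eb are enharmonically the same pitch, but only D# uses the letter D, so it is the correct spelling here.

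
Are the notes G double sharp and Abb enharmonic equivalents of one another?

G## is pitch class 9; Abb is pitch class 7.
The pitch classes differ (9 vs. 7), so they are not enharmonic equivalents.

No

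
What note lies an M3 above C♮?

A third above C lands on the letter E.
A major third spans 4 semitones, so C moves to pitch class 4. On the letter E that is E.

E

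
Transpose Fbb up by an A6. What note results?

A sixth above F lands on the letter D.
An augmented sixth spans 10 semitones, so Fbb moves to pitch class 1. On the letter D that is Db.

Db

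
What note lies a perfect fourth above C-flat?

A fourth above C lands on the letter F.
A perfect fourth spans 5 semitones, so Cb moves to pitch class 4. On the letter F that is Fb.

Fb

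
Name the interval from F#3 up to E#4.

Counting letters F–G–A–B–C–D–E gives a seventh.
F#→E# = 11 semitones, exactly the major seventh.

major seventh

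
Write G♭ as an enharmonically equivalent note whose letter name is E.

E##

Gb is pitch class 6. The letter E alone is pitch class 4.
To reach pitch class 6 from E requires an offset of +2 semitones, i.e. double sharp: E##.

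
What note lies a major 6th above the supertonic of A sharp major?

The supertonic of A# major is B#.
A major sixth (9 semitones) above B# lands on the letter G, giving G##.

G##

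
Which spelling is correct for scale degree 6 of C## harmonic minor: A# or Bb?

A#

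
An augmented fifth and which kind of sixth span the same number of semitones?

An augmented fifth spans 8 semitones.
A sixth spanning 8 semitones is minor (the major sixth is 9).

minor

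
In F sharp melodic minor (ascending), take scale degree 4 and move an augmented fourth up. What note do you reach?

E#

Scale degree 4 of F# melodic minor (ascending) is B.
An augmented fourth (6 semitones) above B lands on the letter E, giving E#.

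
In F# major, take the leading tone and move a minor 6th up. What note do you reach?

C#

The leading tone of F# major is E#.
A minor sixth (8 semitones) above E# lands on the letter C, giving C#.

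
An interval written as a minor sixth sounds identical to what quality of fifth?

augmented

A minor sixth spans 8 semitones.
A fifth spanning 8 semitones is augmented (the perfect fifth is 7).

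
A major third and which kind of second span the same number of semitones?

A major third spans 4 semitones.
A second spanning 4 semitones is doubly augmented (the major second is 2).

doubly augmented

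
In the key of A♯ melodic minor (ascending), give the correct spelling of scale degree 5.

E#

The A# melodic minor (ascending) scale runs A# B# C# D# E# F## G##.
Degree 5 is E#.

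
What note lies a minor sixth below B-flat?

A sixth below B lands on the letter D.
A minor sixth spans 8 semitones, so Bb moves to pitch class 2. On the letter D that is D.

D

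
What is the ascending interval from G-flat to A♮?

augmented second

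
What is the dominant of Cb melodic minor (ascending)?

Gb

Degree 5 takes the letter 4 steps above C, which is G.
In melodic minor (ascending), degree 5 sits 7 semitones above the tonic. Cb + 7 semitones is pitch class 6, spelled on G as Gb.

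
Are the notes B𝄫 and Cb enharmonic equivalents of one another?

Bbb is pitch class 9; Cb is pitch class 11.
The pitch classes differ (9 vs. 11), so they are not enharmonic equivalents.

No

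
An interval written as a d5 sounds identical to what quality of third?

doubly augmented

A diminished fifth spans 6 semitones.
A third spanning 6 semitones is doubly augmented (the major third is 4).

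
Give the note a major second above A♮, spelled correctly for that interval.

A second above A lands on the letter B.
A major second spans 2 semitones, so A moves to pitch class 11. On the letter B that is B.

B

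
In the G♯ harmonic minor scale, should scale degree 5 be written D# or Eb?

Each scale degree takes a distinct letter name. Degree 5 of a scale on G must use the letter D.
D# and Eb are enharmonically the same pitch, but only D# uses the letter D, so it is the correct spelling here.

D#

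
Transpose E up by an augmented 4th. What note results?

A fourth above E lands on the letter A.
An augmented fourth spans 6 semitones, so E moves to pitch class 10. On the letter A that is A#.

A#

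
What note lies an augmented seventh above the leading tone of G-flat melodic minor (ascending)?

The leading tone of Gb melodic minor (ascending) is F.
An augmented seventh (12 semitones) above F lands on the letter E, giving E#.

E#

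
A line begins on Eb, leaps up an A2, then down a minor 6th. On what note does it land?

A#

An augmented second up from Eb is F# (letter F, 3 semitones up).
A minor sixth down from F# is A# (letter A, 8 semitones down).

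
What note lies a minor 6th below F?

F down a major sixth is Ab, so the target letter is A.
From F, a minor sixth is 8 semitones down: A.

A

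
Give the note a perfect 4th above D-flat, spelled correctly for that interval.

D up a perfect fourth is G, so the target letter is G.
From Db, a perfect fourth is 5 semitones up: Gb.

Gb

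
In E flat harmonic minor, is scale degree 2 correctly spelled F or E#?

Each scale degree takes a distinct letter name. Degree 2 of a scale on E must use the letter F.
F and E# are enharmonically the same pitch, but only F uses the letter F, so it is the correct spelling here.

F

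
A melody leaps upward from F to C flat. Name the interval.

Counting letters F–G–A–B–C gives a fifth.
F→Cb = 6 semitones, 1 narrower than the perfect fifth (7), so diminished.

diminished fifth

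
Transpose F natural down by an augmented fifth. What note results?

Bbb

A fifth below F lands on the letter B.
An augmented fifth spans 8 semitones, so F moves to pitch class 9. On the letter B that is Bbb.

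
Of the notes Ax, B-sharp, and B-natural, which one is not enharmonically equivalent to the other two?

In 12-tone equal temperament, enharmonic equivalents share a pitch class. A## is pitch class 11; B# is pitch class 0; B is pitch class 11.
A## and B share pitch class 11, while B# is pitch class 0.

B#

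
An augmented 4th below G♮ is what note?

A fourth below G lands on the letter D.
An augmented fourth spans 6 semitones, so G moves to pitch class 1. On the letter D that is Db.

Db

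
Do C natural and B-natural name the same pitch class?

No

C is pitch class 0; B is pitch class 11.
The pitch classes differ (0 vs. 11), so they are not enharmonic equivalents.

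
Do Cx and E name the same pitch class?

No

C## is pitch class 2; E is pitch class 4.
The pitch classes differ (2 vs. 4), so they are not enharmonic equivalents.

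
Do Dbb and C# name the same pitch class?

No

Two spellings are enharmonically equivalent only if they share a pitch class.
Here Dbb → 0, C# → 1; 0 ≠ 1, so they are not.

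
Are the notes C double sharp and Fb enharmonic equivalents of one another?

C## is pitch class 2; Fb is pitch class 4.
The pitch classes differ (2 vs. 4), so they are not enharmonic equivalents.

No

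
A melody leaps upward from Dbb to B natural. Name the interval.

doubly augmented sixth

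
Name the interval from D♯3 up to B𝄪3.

The letter names run D→B, a span of 5 letter steps, so the interval is some kind of sixth.
D# to B## is 10 semitones. A major sixth is 9, so 10 makes it augmented.

augmented sixth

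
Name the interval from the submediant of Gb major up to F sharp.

The submediant of Gb major is Eb.
Eb up to F#: letters E→F make it a second; 3 semitones makes it augmented.

augmented second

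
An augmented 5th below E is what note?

Ab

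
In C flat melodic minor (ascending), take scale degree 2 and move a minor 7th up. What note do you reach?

Cb

Scale degree 2 of Cb melodic minor (ascending) is Db.
A minor seventh (10 semitones) above Db lands on the letter C, giving Cb.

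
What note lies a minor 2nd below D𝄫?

Cb

D down a major second is C, so the target letter is C.
From Dbb, a minor second is 1 semitone down: Cb.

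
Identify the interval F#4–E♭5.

diminished seventh

Counting letters F–G–A–B–C–D–E gives a seventh.
F#→Eb = 9 semitones, 2 narrower than the major seventh (11), so diminished.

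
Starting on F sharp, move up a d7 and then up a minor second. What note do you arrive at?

A diminished seventh up from F# is Eb (letter E, 9 semitones up).
A minor second up from Eb is Fb (letter F, 1 semitone up).

Fb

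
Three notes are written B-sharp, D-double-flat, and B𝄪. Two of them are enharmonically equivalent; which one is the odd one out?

In 12-tone equal temperament, enharmonic equivalents share a pitch class. B# is pitch class 0; Dbb is pitch class 0; B## is pitch class 1.
B# and Dbb share pitch class 0, while B## is pitch class 1.

B##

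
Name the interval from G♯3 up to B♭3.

diminished third

Counting letters G–A–B gives a third.
G#→Bb = 2 semitones, 2 narrower than the major third (4), so diminished.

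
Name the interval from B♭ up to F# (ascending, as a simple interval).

augmented fifth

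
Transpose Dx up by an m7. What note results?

C##

D up a major seventh is C#, so the target letter is C.
From D##, a minor seventh is 10 semitones up: C##.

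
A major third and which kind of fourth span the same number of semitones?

diminished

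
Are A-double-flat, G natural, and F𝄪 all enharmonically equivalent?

Abb is pitch class 7; G is pitch class 7; F## is pitch class 7.
All spellings map to pitch class 7, so they are enharmonically equivalent.

Yes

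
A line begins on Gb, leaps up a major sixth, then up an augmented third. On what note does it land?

A major sixth up from Gb is Eb (letter E, 9 semitones up).
An augmented third up from Eb is G# (letter G, 5 semitones up).

G#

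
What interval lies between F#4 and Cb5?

doubly diminished fifth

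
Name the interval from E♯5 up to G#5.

The letter names run E→G, a span of 2 letter steps, so the interval is some kind of third.
E# to G# is 3 semitones. A major third is 4, so 3 makes it minor.

minor third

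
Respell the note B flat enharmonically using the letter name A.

Plain A sits 1 semitone below Bb, so on the letter A the same pitch needs a sharp: A#.

A#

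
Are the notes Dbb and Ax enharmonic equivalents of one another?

No

Dbb is pitch class 0; A## is pitch class 11.
The pitch classes differ (0 vs. 11), so they are not enharmonic equivalents.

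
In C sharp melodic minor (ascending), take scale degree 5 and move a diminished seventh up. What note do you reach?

Scale degree 5 of C# melodic minor (ascending) is G#.
A diminished seventh (9 semitones) above G# lands on the letter F, giving F.

F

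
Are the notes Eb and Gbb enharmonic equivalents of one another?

Two spellings are enharmonically equivalent only if they share a pitch class.
Here Eb → 3, Gbb → 5; 3 ≠ 5, so they are not.

No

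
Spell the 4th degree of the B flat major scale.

Degree 4 takes the letter 3 steps above B, which is E.
In major, degree 4 sits 5 semitones above the tonic. Bb + 5 semitones is pitch class 3, spelled on E as Eb.

Eb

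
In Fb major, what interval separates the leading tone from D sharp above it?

augmented seventh

The leading tone of Fb major is Eb.
Eb up to D#: letters E→D make it a seventh; 12 semitones makes it augmented.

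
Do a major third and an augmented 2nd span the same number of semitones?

A major third spans 4 semitones; an augmented second spans 3.
The spans differ, so they are not enharmonic equivalents.

No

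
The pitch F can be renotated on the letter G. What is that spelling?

Gbb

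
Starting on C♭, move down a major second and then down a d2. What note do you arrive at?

A major second down from Cb is Bbb (letter B, 2 semitones down).
A diminished second down from Bbb is A (letter A, 0 semitones down).

A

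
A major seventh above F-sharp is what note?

E#

F up a major seventh is E, so the target letter is E.
From F#, a major seventh is 11 semitones up: E#.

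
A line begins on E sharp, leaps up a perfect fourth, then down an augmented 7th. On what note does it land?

Bb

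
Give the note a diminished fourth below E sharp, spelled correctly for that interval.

A fourth below E lands on the letter B.
A diminished fourth spans 4 semitones, so E# moves to pitch class 1. On the letter B that is B##.

B##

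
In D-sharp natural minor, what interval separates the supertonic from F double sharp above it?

major second

The supertonic of D# natural minor is E#.
E# up to F##: letters E→F make it a second; 2 semitones makes it major.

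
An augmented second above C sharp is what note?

C up a major second is D, so the target letter is D.
From C#, an augmented second is 3 semitones up: D##.

D##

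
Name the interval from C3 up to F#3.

Counting letters C–D–E–F gives a fourth.
C→F# = 6 semitones, 1 wider than the perfect fourth (5), so augmented.

augmented fourth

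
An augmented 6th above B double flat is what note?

G

B up a major sixth is G#, so the target letter is G.
From Bbb, an augmented sixth is 10 semitones up: G.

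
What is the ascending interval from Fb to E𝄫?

minor seventh

Counting letters F–G–A–B–C–D–E gives a seventh.
Fb→Ebb = 10 semitones, 1 narrower than the major seventh (11), so minor.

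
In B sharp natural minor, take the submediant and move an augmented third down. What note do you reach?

The submediant of B# natural minor is G#.
An augmented third (5 semitones) below G# lands on the letter E, giving Eb.

Eb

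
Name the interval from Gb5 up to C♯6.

doubly augmented fourth

The letter names run G→C, a span of 3 letter steps, so the interval is some kind of fourth.
Gb to C# is 7 semitones. A perfect fourth is 5, so 7 makes it doubly augmented.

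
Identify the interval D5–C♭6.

The letter names run D→C, a span of 6 letter steps, so the interval is some kind of seventh.
D to Cb is 9 semitones. A major seventh is 11, so 9 makes it diminished.

diminished seventh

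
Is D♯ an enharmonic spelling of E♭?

D# is pitch class 3; Eb is pitch class 3.
All spellings map to pitch class 3, so they are enharmonically equivalent.

Yes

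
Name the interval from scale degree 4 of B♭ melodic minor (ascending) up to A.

Scale degree 4 of Bb melodic minor (ascending) is Eb.
Eb up to A: letters E→A make it a fourth; 6 semitones makes it augmented.

augmented fourth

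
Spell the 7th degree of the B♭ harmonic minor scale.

Degree 7 takes the letter 6 steps above B, which is A.
In harmonic minor, degree 7 sits 11 semitones above the tonic. Bb + 11 semitones is pitch class 9, spelled on A as A.

A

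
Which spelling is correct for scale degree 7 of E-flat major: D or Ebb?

D

Each scale degree takes a distinct letter name. Degree 7 of a scale on E must use the letter D.
D and Ebb are enharmonically the same pitch, but only D uses the letter D, so it is the correct spelling here.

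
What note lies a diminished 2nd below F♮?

E#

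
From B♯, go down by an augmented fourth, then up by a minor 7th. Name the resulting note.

E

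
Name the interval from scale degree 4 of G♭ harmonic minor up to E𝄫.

Scale degree 4 of Gb harmonic minor is Cb.
Cb up to Ebb: letters C→E make it a third; 3 semitones makes it minor.

minor third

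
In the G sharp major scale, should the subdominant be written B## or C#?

C#

Each scale degree takes a distinct letter name. Degree 4 of a scale on G must use the letter C.
C# and B## are enharmonically the same pitch, but only C# uses the letter C, so it is the correct spelling here.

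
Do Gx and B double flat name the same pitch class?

Yes

G## = pitch class 9 and Bbb = pitch class 9 — the same pitch class, so they are enharmonic equivalents.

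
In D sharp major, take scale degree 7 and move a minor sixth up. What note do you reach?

A#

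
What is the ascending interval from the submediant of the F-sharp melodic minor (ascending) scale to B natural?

minor sixth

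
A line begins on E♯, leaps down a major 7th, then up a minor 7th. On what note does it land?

A major seventh down from E# is F# (letter F, 11 semitones down).
A minor seventh up from F# is E (letter E, 10 semitones up).

E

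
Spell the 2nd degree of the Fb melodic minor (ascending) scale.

Degree 2 takes the letter 1 step above F, which is G.
In melodic minor (ascending), degree 2 sits 2 semitones above the tonic. Fb + 2 semitones is pitch class 6, spelled on G as Gb.

Gb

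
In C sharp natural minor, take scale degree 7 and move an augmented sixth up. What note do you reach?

G##

Scale degree 7 of C# natural minor is B.
An augmented sixth (10 semitones) above B lands on the letter G, giving G##.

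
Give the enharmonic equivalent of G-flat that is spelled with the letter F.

F#

Plain F sits 1 semitone below Gb, so on the letter F the same pitch needs a sharp: F#.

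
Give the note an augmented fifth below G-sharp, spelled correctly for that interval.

C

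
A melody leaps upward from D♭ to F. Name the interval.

major third

Counting letters D–E–F gives a third.
Db→F = 4 semitones, exactly the major third.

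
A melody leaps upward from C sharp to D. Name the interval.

minor second

Counting letters C–D gives a second.
C#→D = 1 semitone, 1 narrower than the major second (2), so minor.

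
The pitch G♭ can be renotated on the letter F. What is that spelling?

F#

Gb is pitch class 6. The letter F alone is pitch class 5.
To reach pitch class 6 from F requires an offset of +1 semitone, i.e. sharp: F#.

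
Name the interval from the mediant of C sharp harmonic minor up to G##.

The mediant of C# harmonic minor is E.
E up to G##: letters E→G make it a third; 5 semitones makes it augmented.

augmented third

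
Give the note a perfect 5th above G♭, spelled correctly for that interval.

Db

G up a perfect fifth is D, so the target letter is D.
From Gb, a perfect fifth is 7 semitones up: Db.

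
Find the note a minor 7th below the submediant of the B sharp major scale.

A##

The submediant of B# major is G##.
A minor seventh (10 semitones) below G## lands on the letter A, giving A##.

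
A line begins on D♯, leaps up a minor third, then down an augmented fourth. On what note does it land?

C

A minor third up from D# is F# (letter F, 3 semitones up).
An augmented fourth down from F# is C (letter C, 6 semitones down).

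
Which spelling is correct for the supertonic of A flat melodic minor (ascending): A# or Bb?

Bb

Each scale degree takes a distinct letter name. Degree 2 of a scale on A must use the letter B.
Bb and A# are enharmonically the same pitch, but only Bb uses the letter B, so it is the correct spelling here.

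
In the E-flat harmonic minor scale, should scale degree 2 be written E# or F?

F

Each scale degree takes a distinct letter name. Degree 2 of a scale on E must use the letter F.
F and E# are enharmonically the same pitch, but only F uses the letter F, so it is the correct spelling here.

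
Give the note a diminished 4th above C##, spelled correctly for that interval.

F#

A fourth above C lands on the letter F.
A diminished fourth spans 4 semitones, so C## moves to pitch class 6. On the letter F that is F#.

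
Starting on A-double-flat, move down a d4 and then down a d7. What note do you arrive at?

F#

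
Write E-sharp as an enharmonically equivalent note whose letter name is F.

Plain F sits at the same pitch as E#, so on the letter F the same pitch needs a natural: F.

F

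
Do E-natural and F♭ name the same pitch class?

E is pitch class 4; Fb is pitch class 4.
All spellings map to pitch class 4, so they are enharmonically equivalent.

Yes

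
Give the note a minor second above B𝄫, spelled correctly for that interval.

A second above B lands on the letter C.
A minor second spans 1 semitone, so Bbb moves to pitch class 10. On the letter C that is Cbb.

Cbb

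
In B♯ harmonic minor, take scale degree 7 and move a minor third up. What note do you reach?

Scale degree 7 of B# harmonic minor is A##.
A minor third (3 semitones) above A## lands on the letter C, giving C##.

C##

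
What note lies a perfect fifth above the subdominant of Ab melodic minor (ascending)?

Ab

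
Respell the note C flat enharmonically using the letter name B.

Plain B sits at the same pitch as Cb, so on the letter B the same pitch needs a natural: B.

B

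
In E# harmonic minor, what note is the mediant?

G#

The E# harmonic minor scale runs E# F## G# A# B# C# D##.
Degree 3 is G#.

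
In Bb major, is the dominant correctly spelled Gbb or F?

Each scale degree takes a distinct letter name. Degree 5 of a scale on B must use the letter F.
F and Gbb are enharmonically the same pitch, but only F uses the letter F, so it is the correct spelling here.

F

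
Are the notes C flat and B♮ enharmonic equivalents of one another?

Cb is pitch class 11; B is pitch class 11.
All spellings map to pitch class 11, so they are enharmonically equivalent.

Yes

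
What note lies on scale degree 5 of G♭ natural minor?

Degree 5 takes the letter 4 steps above G, which is D.
In natural minor, degree 5 sits 7 semitones above the tonic. Gb + 7 semitones is pitch class 1, spelled on D as Db.

Db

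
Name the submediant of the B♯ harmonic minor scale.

Degree 6 takes the letter 5 steps above B, which is G.
In harmonic minor, degree 6 sits 8 semitones above the tonic. B# + 8 semitones is pitch class 8, spelled on G as G#.

G#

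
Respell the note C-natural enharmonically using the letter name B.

B#

Plain B sits 1 semitone below C, so on the letter B the same pitch needs a sharp: B#.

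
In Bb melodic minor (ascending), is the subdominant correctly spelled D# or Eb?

Each scale degree takes a distinct letter name. Degree 4 of a scale on B must use the letter E.
Eb and D# are enharmonically the same pitch, but only Eb uses the letter E, so it is the correct spelling here.

Eb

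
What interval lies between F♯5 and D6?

minor sixth

The letter names run F→D, a span of 5 letter steps, so the interval is some kind of sixth.
F# to D is 8 semitones. A major sixth is 9, so 8 makes it minor.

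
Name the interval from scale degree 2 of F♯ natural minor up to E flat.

Scale degree 2 of F# natural minor is G#.
G# up to Eb: letters G→E make it a sixth; 7 semitones makes it diminished.

diminished sixth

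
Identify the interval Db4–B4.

augmented sixth

The letter names run D→B, a span of 5 letter steps, so the interval is some kind of sixth.
Db to B is 10 semitones. A major sixth is 9, so 10 makes it augmented.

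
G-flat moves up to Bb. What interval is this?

Counting letters G–A–B gives a third.
Gb→Bb = 4 semitones, exactly the major third.

major third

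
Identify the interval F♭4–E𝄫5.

minor seventh

The letter names run F→E, a span of 6 letter steps, so the interval is some kind of seventh.
Fb to Ebb is 10 semitones. A major seventh is 11, so 10 makes it minor.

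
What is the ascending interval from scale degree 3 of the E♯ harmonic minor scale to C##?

augmented fourth

Scale degree 3 of E# harmonic minor is G#.
G# up to C##: letters G→C make it a fourth; 6 semitones makes it augmented.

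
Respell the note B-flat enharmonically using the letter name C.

Cbb

Bb is pitch class 10. The letter C alone is pitch class 0.
To reach pitch class 10 from C requires an offset of -2 semitones, i.e. double flat: Cbb.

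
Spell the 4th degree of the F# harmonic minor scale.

B

The F# harmonic minor scale runs F# G# A B C# D E#.
Degree 4 is B.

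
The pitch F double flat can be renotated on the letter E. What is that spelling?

Eb

Fbb is pitch class 3. The letter E alone is pitch class 4.
To reach pitch class 3 from E requires an offset of -1 semitone, i.e. flat: Eb.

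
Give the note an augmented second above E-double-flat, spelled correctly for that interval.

F

A second above E lands on the letter F.
An augmented second spans 3 semitones, so Ebb moves to pitch class 5. On the letter F that is F.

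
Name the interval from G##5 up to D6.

Counting letters G–A–B–C–D gives a fifth.
G##→D = 5 semitones, 2 narrower than the perfect fifth (7), so doubly diminished.

doubly diminished fifth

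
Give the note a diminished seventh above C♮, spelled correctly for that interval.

Bbb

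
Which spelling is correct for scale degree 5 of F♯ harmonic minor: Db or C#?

C#

Each scale degree takes a distinct letter name. Degree 5 of a scale on F must use the letter C.
C# and Db are enharmonically the same pitch, but only C# uses the letter C, so it is the correct spelling here.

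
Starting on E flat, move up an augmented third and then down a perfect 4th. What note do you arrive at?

D#

An augmented third up from Eb is G# (letter G, 5 semitones up).
A perfect fourth down from G# is D# (letter D, 5 semitones down).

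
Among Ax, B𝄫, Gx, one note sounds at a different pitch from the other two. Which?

In 12-tone equal temperament, enharmonic equivalents share a pitch class. A## is pitch class 11; Bbb is pitch class 9; G## is pitch class 9.
Bbb and G## share pitch class 9, while A## is pitch class 11.

A##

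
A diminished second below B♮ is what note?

A##

A second below B lands on the letter A.
A diminished second spans 0 semitones, so B moves to pitch class 11. On the letter A that is A##.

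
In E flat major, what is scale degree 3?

The Eb major scale runs Eb F G Ab Bb C D.
Degree 3 is G.

G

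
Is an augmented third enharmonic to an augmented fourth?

An augmented third spans 5 semitones; an augmented fourth spans 6.
The spans differ, so they are not enharmonic equivalents.

No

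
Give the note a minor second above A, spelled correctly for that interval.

A second above A lands on the letter B.
A minor second spans 1 semitone, so A moves to pitch class 10. On the letter B that is Bb.

Bb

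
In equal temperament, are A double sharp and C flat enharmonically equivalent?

A## is pitch class 11; Cb is pitch class 11.
All spellings map to pitch class 11, so they are enharmonically equivalent.

Yes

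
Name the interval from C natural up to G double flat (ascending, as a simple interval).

The letter names run C→G, a span of 4 letter steps, so the interval is some kind of fifth.
C to Gbb is 5 semitones. A perfect fifth is 7, so 5 makes it doubly diminished.

doubly diminished fifth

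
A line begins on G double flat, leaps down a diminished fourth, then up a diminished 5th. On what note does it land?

Abb

A diminished fourth down from Gbb is Db (letter D, 4 semitones down).
A diminished fifth up from Db is Abb (letter A, 6 semitones up).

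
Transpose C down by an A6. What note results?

Ebb

C down a major sixth is Eb, so the target letter is E.
From C, an augmented sixth is 10 semitones down: Ebb.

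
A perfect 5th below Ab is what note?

Db

A fifth below A lands on the letter D.
A perfect fifth spans 7 semitones, so Ab moves to pitch class 1. On the letter D that is Db.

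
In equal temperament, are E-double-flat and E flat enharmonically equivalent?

No

Ebb is pitch class 2; Eb is pitch class 3.
The pitch classes differ (2 vs. 3), so they are not enharmonic equivalents.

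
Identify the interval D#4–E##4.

augmented second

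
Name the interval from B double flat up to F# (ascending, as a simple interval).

Counting letters B–C–D–E–F gives a fifth.
Bbb→F# = 9 semitones, 2 wider than the perfect fifth (7), so doubly augmented.

doubly augmented fifth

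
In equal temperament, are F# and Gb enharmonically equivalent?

Yes

F# is pitch class 6; Gb is pitch class 6.
All spellings map to pitch class 6, so they are enharmonically equivalent.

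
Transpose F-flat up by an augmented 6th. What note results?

D

F up a major sixth is D, so the target letter is D.
From Fb, an augmented sixth is 10 semitones up: D.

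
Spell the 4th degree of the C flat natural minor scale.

Fb

Degree 4 takes the letter 3 steps above C, which is F.
In natural minor, degree 4 sits 5 semitones above the tonic. Cb + 5 semitones is pitch class 4, spelled on F as Fb.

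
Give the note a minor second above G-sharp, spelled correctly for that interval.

G up a major second is A, so the target letter is A.
From G#, a minor second is 1 semitone up: A.

A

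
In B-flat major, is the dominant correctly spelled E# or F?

F

Each scale degree takes a distinct letter name. Degree 5 of a scale on B must use the letter F.
F and E# are enharmonically the same pitch, but only F uses the letter F, so it is the correct spelling here.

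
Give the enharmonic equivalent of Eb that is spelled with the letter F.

Eb is pitch class 3. The letter F alone is pitch class 5.
To reach pitch class 3 from F requires an offset of -2 semitones, i.e. double flat: Fbb.

Fbb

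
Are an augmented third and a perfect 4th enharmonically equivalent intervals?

Yes

An augmented third spans 5 semitones; a perfect fourth spans 5.
They are enharmonically equivalent.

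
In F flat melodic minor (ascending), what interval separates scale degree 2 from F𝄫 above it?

Scale degree 2 of Fb melodic minor (ascending) is Gb.
Gb up to Fbb: letters G→F make it a seventh; 9 semitones makes it diminished.

diminished seventh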